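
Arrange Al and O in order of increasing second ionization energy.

Al, O

The second ionization energy removes an electron from the +1 ion. For each element: Al⁺ still has 2 valence electrons; O⁺ still has 5 valence electrons.
All are still removing valence electrons, so compare the +1 ions as you would atoms: IE_2 generally rises across a period (higher Z_eff) and falls down a group (larger shell), subject to the usual subshell exceptions.
Valence configurations: Al⁺ [Ne]3s², O⁺ [He]2s²2p³.
Tabulated IE_2 (kJ/mol): Al 1817, O 3388.
Overall IE_2 order: Al < O.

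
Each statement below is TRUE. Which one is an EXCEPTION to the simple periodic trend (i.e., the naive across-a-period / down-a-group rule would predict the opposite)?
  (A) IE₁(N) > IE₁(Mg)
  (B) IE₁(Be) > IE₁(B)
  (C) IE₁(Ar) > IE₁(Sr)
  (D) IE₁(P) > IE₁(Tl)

The general trend: first ionization energy increases across a period and decreases down a group.
(A) N (period 2, group 15) vs Mg (period 3, group 2): the stated order agrees with the simple trend.
(B) Be (period 2, group 2) vs B (period 2, group 13): the stated order contradicts the simple trend.
(C) Ar (period 3, group 18) vs Sr (period 5, group 2): the stated order agrees with the simple trend.
(D) P (period 3, group 15) vs Tl (period 6, group 13): the stated order agrees with the simple trend.
The exception is (B): removing B's lone 2p electron is easier than breaking Be's filled 2s².

(B)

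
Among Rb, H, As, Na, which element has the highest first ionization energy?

H

H is in period 1, group 1; Na is in period 3, group 1; As is in period 4, group 15; Rb is in period 5, group 1.
Across a period the outer electron is held more tightly (higher IE₁); down a group it sits in a higher shell, more shielded, and comes off more easily.
Here both period and group differ, so the two effects have to be weighed against each other.
Na > Rb: they share group 1; the group trend gives Na the larger value.
As > Na: period and group pull opposite ways; the across-period shift dominates (947 vs 496 kJ/mol).
H > As: period and group pull opposite ways; the down-group shift dominates (1312 vs 947 kJ/mol).
Approximate values (kJ/mol): H 1312, Na 496, As 947, Rb 403.
The highest first ionization energy among these belongs to H.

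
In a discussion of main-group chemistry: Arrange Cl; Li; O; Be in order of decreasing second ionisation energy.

Li > O > Cl > Be

IE_2 is the cost of taking one more electron from the +1 cation: Cl⁺ still has 6 valence electrons; Li⁺ is the bare [He] core; O⁺ still has 5 valence electrons; Be⁺ still has 1 valence electron.
Breaking into a closed-shell core is much more expensive than removing a leftover valence electron — Li has the largest IE_2 here.
Valence configurations: Cl⁺ [Ne]3s²3p⁴, O⁺ [He]2s²2p³, Be⁺ [He]2s¹.
Tabulated IE_2 (kJ/mol): Cl 2298, Li 7298, O 3388, Be 1757.
Putting it together, IE_2: Be < Cl < O < Li.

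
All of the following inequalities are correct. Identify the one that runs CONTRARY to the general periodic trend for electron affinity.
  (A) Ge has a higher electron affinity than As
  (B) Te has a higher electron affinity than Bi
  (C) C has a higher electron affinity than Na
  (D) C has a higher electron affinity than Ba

(A)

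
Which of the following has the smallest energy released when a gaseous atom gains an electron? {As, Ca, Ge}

Ca is in period 4, group 2; Ge is in period 4, group 14; As is in period 4, group 15.
Electron affinity generally becomes more exothermic across a period toward the halogens and less exothermic down a group.
All lie in period 4; the across-period trend (electron affinity increases left to right) applies, with the exception below.
Note the exception: Ge has a higher electron affinity than As, contrary to the simple trend — adding an electron to As's half-filled 4p³ is unfavourable, so Ge (4p²) has the more exothermic EA.
Tabulated electron affinity (kJ/mol): Ca 2, Ge 119, As 78.
The smallest energy released when a gaseous atom gains an electron among these belongs to Ca.

Ca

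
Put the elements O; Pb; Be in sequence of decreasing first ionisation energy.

Be is in period 2, group 2; O is in period 2, group 16; Pb is in period 6, group 14.
Removing the outermost electron gets harder across a period and easier down a group.
Here both period and group differ, so the two effects have to be weighed against each other.
Be > Pb: the two effects oppose for this pair; the down-group effect wins (900 vs 716 kJ/mol).
O > Be: both are in period 2; the period trend gives O the larger value.
For reference (kJ/mol): Be 900, O 1314, Pb 716.
So from highest to lowest: O > Be > Pb.

O > Be > Pb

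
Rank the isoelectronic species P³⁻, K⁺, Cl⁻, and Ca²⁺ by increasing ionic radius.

All of these have 18 electrons, so size is governed by nuclear charge alone: the more protons, the stronger the pull on the same electron cloud, and the smaller the ion.
Nuclear charges: Ca²⁺ (Z=20), K⁺ (Z=19), Cl⁻ (Z=17), P³⁻ (Z=15).
Smallest to largest: Ca²⁺ < K⁺ < Cl⁻ < P³⁻.

Ca²⁺ < K⁺ < Cl⁻ < P³⁻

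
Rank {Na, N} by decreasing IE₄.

After 3 electrons have been removed, what remains? Na³⁺ is already 2 electrons into the core; N³⁺ still has 2 valence electrons.
Breaking into a closed-shell core is much more expensive than removing a leftover valence electron — Na has the largest IE_4 here.
The numbers (kJ/mol): Na 9543, N 7475.
Overall IE_4 order: N < Na.

Na > N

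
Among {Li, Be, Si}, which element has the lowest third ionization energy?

Consider each +2 ion: Li²⁺ is already 1 electron into the core; Be²⁺ is the bare [He] core; Si²⁺ still has 2 valence electrons.
Core electrons are held far more tightly than valence electrons, so Li and Be top the IE_3 order.
Tabulated IE_3 (kJ/mol): Li 11815, Be 14849, Si 3232.
Overall IE_3 order: Si < Li < Be.

Si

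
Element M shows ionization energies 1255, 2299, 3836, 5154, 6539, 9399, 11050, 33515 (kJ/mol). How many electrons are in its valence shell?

7

Look for the largest jump between consecutive ionization energies: IE8/IE7 ≈ 3.0, far larger than any earlier ratio.
That jump marks the point where a core electron is being removed. So the atom has 7 valence electrons.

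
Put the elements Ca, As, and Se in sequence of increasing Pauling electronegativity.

Ca < As < Se

Ca is in period 4, group 2; As is in period 4, group 15; Se is in period 4, group 16.
Electronegativity increases across a period and decreases down a group, tracking effective nuclear charge and atomic size.
All lie in period 4, so electronegativity increases left to right.
So from lowest to highest: Ca < As < Se.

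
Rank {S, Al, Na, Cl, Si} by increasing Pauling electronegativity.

Na < Al < Si < S < Cl

EN rises left→right (higher Z_eff, smaller atoms) and falls top→bottom (larger, more shielded atoms).
All lie in period 3, so electronegativity increases left to right.
So from lowest to highest: Na < Al < Si < S < Cl.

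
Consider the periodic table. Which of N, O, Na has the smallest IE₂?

N

IE_2 is the cost of taking one more electron from the +1 cation: N⁺ still has 4 valence electrons; O⁺ still has 5 valence electrons; Na⁺ is the bare [Ne] core.
Pulling an electron out of a noble-gas core costs far more than removing a remaining valence electron, so Na sits at the high end of IE_2.
Valence configurations: N⁺ [He]2s²2p², O⁺ [He]2s²2p³.
The numbers (kJ/mol): N 2856, O 3388, Na 4562.
Overall IE_2 order: N < O < Na.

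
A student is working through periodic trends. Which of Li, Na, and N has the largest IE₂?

Li

IE_2 is the cost of taking one more electron from the +1 cation: Li⁺ is the bare [He] core; Na⁺ is the bare [Ne] core; N⁺ still has 4 valence electrons.
Pulling an electron out of a noble-gas core costs far more than removing a remaining valence electron, so Na and Li sit at the high end of IE_2.
The numbers (kJ/mol): Li 7298, Na 4562, N 2856.
Overall IE_2 order: N < Na < Li.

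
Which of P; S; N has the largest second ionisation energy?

N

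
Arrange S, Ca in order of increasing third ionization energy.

The third ionization energy removes an electron from the +2 ion. For each element: S²⁺ still has 4 valence electrons; Ca²⁺ is the bare [Ar] core.
Core electrons are held far more tightly than valence electrons, so Ca tops the IE_3 order.
The numbers (kJ/mol): S 3357, Ca 4912.
So the third ionization energies run S < Ca.

S, Ca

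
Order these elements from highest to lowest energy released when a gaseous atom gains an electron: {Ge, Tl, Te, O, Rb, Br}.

O is in period 2, group 16; Ge is in period 4, group 14; Br is in period 4, group 17; Rb is in period 5, group 1; Te is in period 5, group 16; Tl is in period 6, group 13.
Adding an electron releases more energy for atoms nearer the top right (short of the noble gases).
Neither a single period nor a single group — weigh both effects.
Rb > Tl: the two effects oppose for this pair; the down-group effect wins (47 vs 19 kJ/mol).
Ge > Rb: relative to Rb, both the across-period and down-group shifts push Ge's electron affinity up.
O > Ge: both effects reinforce here, so O is clearly the higher of the two.
Te > O: this pair runs against the simple trend — see the exception note.
Br > Te: relative to Te, both the across-period and down-group shifts push Br's electron affinity up.
Note the exception: Te has a higher electron affinity than O, contrary to the simple trend — O's compact 2p subshell gives strong electron–electron repulsion on the added electron.
Tabulated electron affinity (kJ/mol): O 141, Ge 119, Br 325, Rb 47, Te 190, Tl 19.
So from highest to lowest: Br > Te > O > Ge > Rb > Tl.

Br > Te > O > Ge > Rb > Tl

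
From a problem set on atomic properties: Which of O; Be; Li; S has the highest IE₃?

Consider each +2 ion: O²⁺ still has 4 valence electrons; Be²⁺ is the bare [He] core; Li²⁺ is already 1 electron into the core; S²⁺ still has 4 valence electrons.
Core electrons are held far more tightly than valence electrons, so Li and Be top the IE_3 order.
Valence configurations: O²⁺ [He]2s²2p², S²⁺ [Ne]3s²3p².
Tabulated IE_3 (kJ/mol): O 5300, Be 14849, Li 11815, S 3357.
Hence IE_3: S < O < Li < Be.

Be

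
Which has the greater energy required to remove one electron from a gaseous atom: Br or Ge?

Ge is in period 4, group 14; Br is in period 4, group 17.
First ionization energy rises across a period (greater Z_eff holds electrons more tightly) and falls down a group (valence electrons are farther from the nucleus).
All lie in period 4, so first ionization energy increases left to right.
So Br has the greater energy required to remove one electron from a gaseous atom (Br > Ge).

Br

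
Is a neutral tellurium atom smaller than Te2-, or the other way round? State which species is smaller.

Te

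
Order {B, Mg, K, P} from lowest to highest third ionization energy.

P, B, K, Mg

After 2 electrons have been removed, what remains? B²⁺ still has 1 valence electron; Mg²⁺ is the bare [Ne] core; K²⁺ is already 1 electron into the core; P²⁺ still has 3 valence electrons.
Breaking into a closed-shell core is much more expensive than removing a leftover valence electron — K and Mg have the largest IE_3 here.
Valence configurations: B²⁺ [He]2s¹, P²⁺ [Ne]3s²3p¹.
Approximate IE_3 values (kJ/mol): B 3660, Mg 7733, K 4420, P 2914.
So the third ionization energies run P < B < K < Mg.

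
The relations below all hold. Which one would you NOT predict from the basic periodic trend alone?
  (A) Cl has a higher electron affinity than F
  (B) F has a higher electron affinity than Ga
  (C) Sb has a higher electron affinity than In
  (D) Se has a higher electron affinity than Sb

The general trend: electron affinity increases across a period and decreases down a group.
(A) Cl (period 3, group 17) vs F (period 2, group 17): the stated order contradicts the simple trend.
(B) F (period 2, group 17) vs Ga (period 4, group 13): the stated order agrees with the simple trend.
(C) Sb (period 5, group 15) vs In (period 5, group 13): the stated order agrees with the simple trend.
(D) Se (period 4, group 16) vs Sb (period 5, group 15): the stated order agrees with the simple trend.
The exception is (A): F's small 2p subshell makes the incoming electron feel strong e⁻–e⁻ repulsion, so Cl actually releases more energy on gaining an electron.

(A)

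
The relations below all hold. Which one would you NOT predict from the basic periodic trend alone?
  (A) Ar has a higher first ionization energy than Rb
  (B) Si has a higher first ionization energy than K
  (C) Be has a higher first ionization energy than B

(C)

The general trend: first ionization energy increases across a period and decreases down a group.
(A) Ar (period 3, group 18) vs Rb (period 5, group 1): the stated order agrees with the simple trend.
(B) Si (period 3, group 14) vs K (period 4, group 1): the stated order agrees with the simple trend.
(C) Be (period 2, group 2) vs B (period 2, group 13): the stated order contradicts the simple trend.
The exception is (C): removing B's lone 2p electron is easier than breaking Be's filled 2s².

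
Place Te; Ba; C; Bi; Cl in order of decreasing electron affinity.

Cl > Te > C > Bi > Ba

C is in period 2, group 14; Cl is in period 3, group 17; Te is in period 5, group 16; Ba is in period 6, group 2; Bi is in period 6, group 15.
Atoms with high Z_eff and room in the valence shell (especially the halogens) have the most exothermic electron affinities.
These span different periods and groups, so the two trends combine.
Bi > Ba: both are in period 6; the period trend gives Bi the larger value.
C > Bi: period and group pull opposite ways; the down-group shift dominates (122 vs 91 kJ/mol).
Te > C: period and group pull opposite ways; the across-period shift dominates (190 vs 122 kJ/mol).
Cl > Te: relative to Te, both the across-period and down-group shifts push Cl's electron affinity up.
Approximate values (kJ/mol): C 122, Cl 349, Te 190, Ba 14, Bi 91.
So from highest to lowest: Cl > Te > C > Bi > Ba.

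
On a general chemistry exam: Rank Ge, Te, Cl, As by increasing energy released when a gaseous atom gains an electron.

Cl is in period 3, group 17; Ge is in period 4, group 14; As is in period 4, group 15; Te is in period 5, group 16.
Adding an electron releases more energy for atoms nearer the top right (short of the noble gases).
Neither a single period nor a single group — weigh both effects.
Ge > As: this pair runs against the simple trend — see the exception note.
Te > Ge: the two effects oppose for this pair; the across-period effect wins (190 vs 119 kJ/mol).
Cl > Te: relative to Te, both the across-period and down-group shifts push Cl's electron affinity up.
Note the exception: Ge has a higher electron affinity than As, contrary to the simple trend — adding an electron to As's half-filled 4p³ is unfavourable, so Ge (4p²) has the more exothermic EA.
For reference (kJ/mol): Cl 349, Ge 119, As 78, Te 190.
So from lowest to highest: As < Ge < Te < Cl.

As < Ge < Te < Cl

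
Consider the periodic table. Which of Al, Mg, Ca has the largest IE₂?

After 1 electron has been removed, what remains? Al⁺ still has 2 valence electrons; Mg⁺ still has 1 valence electron; Ca⁺ still has 1 valence electron.
All are still removing valence electrons, so compare the +1 ions as you would atoms: IE_2 generally rises across a period (higher Z_eff) and falls down a group (larger shell), subject to the usual subshell exceptions.
Valence configurations: Al⁺ [Ne]3s², Mg⁺ [Ne]3s¹, Ca⁺ [Ar]4s¹.
Approximate IE_2 values (kJ/mol): Al 1817, Mg 1451, Ca 1145.
Hence IE_2: Ca < Mg < Al.

Al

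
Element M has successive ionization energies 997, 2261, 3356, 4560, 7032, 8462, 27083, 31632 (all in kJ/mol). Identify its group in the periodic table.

Group 16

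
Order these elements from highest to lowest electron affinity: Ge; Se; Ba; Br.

Br > Se > Ge > Ba

Adding an electron releases more energy for atoms nearer the top right (short of the noble gases).
Neither a single period nor a single group — weigh both effects.
Ge > Ba: both effects reinforce here, so Ge is clearly the higher of the two.
Se > Ge: both are in period 4; the period trend gives Se the larger value.
Br > Se: Br lies to the right of Se in period 4, so the across-period effect alone puts Br higher.
Approximate values (kJ/mol): Ge 119, Se 195, Br 325, Ba 14.
So from highest to lowest: Br > Se > Ge > Ba.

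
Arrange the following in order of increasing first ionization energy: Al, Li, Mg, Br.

Li is in period 2, group 1; Mg is in period 3, group 2; Al is in period 3, group 13; Br is in period 4, group 17.
Across a period the outer electron is held more tightly (higher IE₁); down a group it sits in a higher shell, more shielded, and comes off more easily.
Here both period and group differ, so the two effects have to be weighed against each other.
Al > Li: period and group pull opposite ways; the across-period shift dominates (578 vs 520 kJ/mol).
Mg > Al: this pair runs against the simple trend — see the exception note.
Br > Mg: period and group pull opposite ways; the across-period shift dominates (1140 vs 738 kJ/mol).
Note the exception: Mg has a higher first ionization energy than Al, contrary to the simple trend — Al's single 3p electron is easier to remove than one from Mg's filled 3s².
For reference (kJ/mol): Li 520, Mg 738, Al 578, Br 1140.
So from lowest to highest: Li < Al < Mg < Br.

Li < Al < Mg < Br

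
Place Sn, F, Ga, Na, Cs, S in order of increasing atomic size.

F, S, Ga, Sn, Na, Cs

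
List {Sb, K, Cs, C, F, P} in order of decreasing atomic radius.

Cs > K > Sb > P > C > F

Radius decreases left→right (rising Z_eff, same n) and increases top→bottom (higher n).
Neither a single period nor a single group — weigh both effects.
C > F: both are in period 2; the period trend gives C the larger value.
P > C: period and group pull opposite ways; the down-group shift dominates (111 vs 75 pm).
Sb > P: Sb sits below P in group 15, so the down-group effect alone puts Sb larger.
K > Sb: the two effects oppose for this pair; the across-period effect wins (196 vs 140 pm).
Cs > K: Cs sits below K in group 1, so the down-group effect alone puts Cs larger.
Approximate values (pm): C 75, F 64, P 111, K 196, Sb 140, Cs 232.
So from largest to smallest: Cs > K > Sb > P > C > F.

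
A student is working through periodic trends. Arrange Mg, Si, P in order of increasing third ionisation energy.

Consider each +2 ion: Mg²⁺ is the bare [Ne] core; Si²⁺ still has 2 valence electrons; P²⁺ still has 3 valence electrons.
Pulling an electron out of a noble-gas core costs far more than removing a remaining valence electron, so Mg sits at the high end of IE_3.
Valence configurations: Si²⁺ [Ne]3s², P²⁺ [Ne]3s²3p¹.
P²⁺ loses a lone 3p electron whereas Si²⁺ must break into a filled 3s² pair, so IE_3(Si) > IE_3(P) even though P has the higher nuclear charge.
Approximate IE_3 values (kJ/mol): Mg 7733, Si 3232, P 2914.
Overall IE_3 order: P < Si < Mg.

P, Si, Mg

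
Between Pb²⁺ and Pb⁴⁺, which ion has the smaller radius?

Pb⁴⁺

Both ions have Z = 82 protons, but Pb⁴⁺ has lost more electrons, so its remaining electrons feel a larger effective nuclear charge per electron and are pulled in more tightly.
Higher positive charge → smaller ion, so Pb²⁺ > Pb⁴⁺.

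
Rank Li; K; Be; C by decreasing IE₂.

Li > K > C > Be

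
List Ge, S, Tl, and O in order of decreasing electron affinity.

O is in period 2, group 16; S is in period 3, group 16; Ge is in period 4, group 14; Tl is in period 6, group 13.
EA tends to increase across a period and decrease down a group, though the pattern is less regular than for IE or radius.
These span different periods and groups, so the two trends combine.
Ge > Tl: relative to Tl, both the across-period and down-group shifts push Ge's electron affinity up.
O > Ge: both effects reinforce here, so O is clearly the higher of the two.
S > O: this pair runs against the simple trend — see the exception note.
Note the exception: S has a higher electron affinity than O, contrary to the simple trend — the compact 2p subshell of O repels the added electron more than S's larger 3p does.
For reference (kJ/mol): O 141, S 200, Ge 119, Tl 19.
So from highest to lowest: S > O > Ge > Tl.

S > O > Ge > Tl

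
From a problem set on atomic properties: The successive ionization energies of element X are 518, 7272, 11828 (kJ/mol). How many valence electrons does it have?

Look for the largest jump between consecutive ionization energies: IE2/IE1 ≈ 14.0, far larger than any earlier ratio.
That jump marks the point where a core electron is being removed. So the atom has 1 valence electron.

1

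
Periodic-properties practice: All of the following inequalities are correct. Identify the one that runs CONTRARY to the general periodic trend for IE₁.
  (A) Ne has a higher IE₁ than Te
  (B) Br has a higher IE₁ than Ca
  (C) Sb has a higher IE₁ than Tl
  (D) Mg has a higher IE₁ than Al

(D)

The general trend: IE₁ increases across a period and decreases down a group.
(A) Ne (period 2, group 18) vs Te (period 5, group 16): the stated order agrees with the simple trend.
(B) Br (period 4, group 17) vs Ca (period 4, group 2): the stated order agrees with the simple trend.
(C) Sb (period 5, group 15) vs Tl (period 6, group 13): the stated order agrees with the simple trend.
(D) Mg (period 3, group 2) vs Al (period 3, group 13): the stated order contradicts the simple trend.
The exception is (D): Al's single 3p electron is easier to remove than one from Mg's filled 3s².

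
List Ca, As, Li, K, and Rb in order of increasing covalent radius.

As, Li, Ca, K, Rb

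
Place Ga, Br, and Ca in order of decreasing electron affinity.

Br, Ga, Ca

EA tends to increase across a period and decrease down a group, though the pattern is less regular than for IE or radius.
All lie in period 4, so electron affinity increases left to right.
So from highest to lowest: Br > Ga > Ca.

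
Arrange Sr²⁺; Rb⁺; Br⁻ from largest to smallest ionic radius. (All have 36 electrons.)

All of these have 36 electrons, so size is governed by nuclear charge alone: the more protons, the stronger the pull on the same electron cloud, and the smaller the ion.
Nuclear charges: Sr²⁺ (Z=38), Rb⁺ (Z=37), Br⁻ (Z=35).
Largest to smallest: Br⁻ > Rb⁺ > Sr²⁺.

Br⁻ > Rb⁺ > Sr²⁺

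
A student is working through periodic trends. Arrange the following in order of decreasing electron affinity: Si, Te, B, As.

B is in period 2, group 13; Si is in period 3, group 14; As is in period 4, group 15; Te is in period 5, group 16.
EA tends to increase across a period and decrease down a group, though the pattern is less regular than for IE or radius.
These sit on a diagonal, where the across-period and down-group effects partly cancel.
As > B: the two effects oppose for this pair; the across-period effect wins (78 vs 27 kJ/mol).
Si > As: period and group pull opposite ways; the down-group shift dominates (134 vs 78 kJ/mol).
Te > Si: period and group pull opposite ways; the across-period shift dominates (190 vs 134 kJ/mol).
For reference (kJ/mol): B 27, Si 134, As 78, Te 190.
So from highest to lowest: Te > Si > As > B.

Te > Si > As > B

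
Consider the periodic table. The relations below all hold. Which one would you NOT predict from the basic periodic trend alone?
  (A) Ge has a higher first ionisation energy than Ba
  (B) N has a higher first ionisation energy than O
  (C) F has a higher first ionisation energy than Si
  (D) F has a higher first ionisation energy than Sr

(B)

The general trend: first ionisation energy increases across a period and decreases down a group.
(A) Ge (period 4, group 14) vs Ba (period 6, group 2): the stated order agrees with the simple trend.
(B) N (period 2, group 15) vs O (period 2, group 16): the stated order contradicts the simple trend.
(C) F (period 2, group 17) vs Si (period 3, group 14): the stated order agrees with the simple trend.
(D) F (period 2, group 17) vs Sr (period 5, group 2): the stated order agrees with the simple trend.
The exception is (B): pairing an electron in O's 2p⁴ costs repulsion energy, so O ionizes more easily than half-filled N (2p³).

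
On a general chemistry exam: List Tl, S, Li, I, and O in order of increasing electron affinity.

Tl < Li < O < S < I

Li is in period 2, group 1; O is in period 2, group 16; S is in period 3, group 16; I is in period 5, group 17; Tl is in period 6, group 13.
Adding an electron releases more energy for atoms nearer the top right (short of the noble gases).
These span different periods and groups, so the two trends combine.
Li > Tl: the two effects oppose for this pair; the down-group effect wins (60 vs 19 kJ/mol).
O > Li: both are in period 2; the period trend gives O the larger value.
S > O: this pair runs against the simple trend — see the exception note.
I > S: the two effects oppose for this pair; the across-period effect wins (295 vs 200 kJ/mol).
Note the exception: S has a higher electron affinity than O, contrary to the simple trend — the compact 2p subshell of O repels the added electron more than S's larger 3p does.
Approximate values (kJ/mol): Li 60, O 141, S 200, I 295, Tl 19.
So from lowest to highest: Tl < Li < O < S < I.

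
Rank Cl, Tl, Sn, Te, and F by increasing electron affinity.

Tl, Sn, Te, F, Cl

F is in period 2, group 17; Cl is in period 3, group 17; Sn is in period 5, group 14; Te is in period 5, group 16; Tl is in period 6, group 13.
Atoms with high Z_eff and room in the valence shell (especially the halogens) have the most exothermic electron affinities.
Here both period and group differ, so the two effects have to be weighed against each other.
Sn > Tl: both effects reinforce here, so Sn is clearly the higher of the two.
Te > Sn: both are in period 5; the period trend gives Te the larger value.
F > Te: relative to Te, both the across-period and down-group shifts push F's electron affinity up.
Cl > F: this pair runs against the simple trend — see the exception note.
Note the exception: Cl has a higher electron affinity than F, contrary to the simple trend — F's small 2p subshell makes the incoming electron feel strong e⁻–e⁻ repulsion, so Cl actually releases more energy on gaining an electron.
Tabulated electron affinity (kJ/mol): F 328, Cl 349, Sn 107, Te 190, Tl 19.
So from lowest to highest: Tl < Sn < Te < F < Cl.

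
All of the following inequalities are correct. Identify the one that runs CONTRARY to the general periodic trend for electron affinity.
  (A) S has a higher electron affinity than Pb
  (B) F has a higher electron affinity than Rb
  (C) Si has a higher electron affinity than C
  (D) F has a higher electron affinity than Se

The general trend: electron affinity increases across a period and decreases down a group.
(A) S (period 3, group 16) vs Pb (period 6, group 14): the stated order agrees with the simple trend.
(B) F (period 2, group 17) vs Rb (period 5, group 1): the stated order agrees with the simple trend.
(C) Si (period 3, group 14) vs C (period 2, group 14): the stated order contradicts the simple trend.
(D) F (period 2, group 17) vs Se (period 4, group 16): the stated order agrees with the simple trend.
The exception is (C): Si's larger, more diffuse 3p orbitals accept an added electron slightly more readily than C's compact 2p.

(C)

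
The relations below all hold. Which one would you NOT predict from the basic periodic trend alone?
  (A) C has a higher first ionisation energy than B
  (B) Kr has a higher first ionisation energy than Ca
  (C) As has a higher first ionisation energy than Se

(C)

The general trend: first ionisation energy increases across a period and decreases down a group.
(A) C (period 2, group 14) vs B (period 2, group 13): the stated order agrees with the simple trend.
(B) Kr (period 4, group 18) vs Ca (period 4, group 2): the stated order agrees with the simple trend.
(C) As (period 4, group 15) vs Se (period 4, group 16): the stated order contradicts the simple trend.
The exception is (C): Se (4p⁴) ionizes more easily than half-filled As (4p³).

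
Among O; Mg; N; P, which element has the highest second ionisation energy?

The second ionization energy removes an electron from the +1 ion. For each element: O⁺ still has 5 valence electrons; Mg⁺ still has 1 valence electron; N⁺ still has 4 valence electrons; P⁺ still has 4 valence electrons.
All are still removing valence electrons, so compare the +1 ions as you would atoms: IE_2 generally rises across a period (higher Z_eff) and falls down a group (larger shell), subject to the usual subshell exceptions.
Valence configurations: O⁺ [He]2s²2p³, Mg⁺ [Ne]3s¹, N⁺ [He]2s²2p², P⁺ [Ne]3s²3p².
The numbers (kJ/mol): O 3388, Mg 1451, N 2856, P 1907.
Overall IE_2 order: Mg < P < N < O.

O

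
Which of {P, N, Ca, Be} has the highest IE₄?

Be

The fourth ionization energy removes an electron from the +3 ion. For each element: P³⁺ still has 2 valence electrons; N³⁺ still has 2 valence electrons; Ca³⁺ is already 1 electron into the core; Be³⁺ is already 1 electron into the core.
Usually core removal costs more than valence removal, but here the competition is close: a tightly held n=2 valence electron can cost more to remove than an n=3 core electron, so the actual values have to decide it.
Valence configurations: P³⁺ [Ne]3s², N³⁺ [He]2s².
Tabulated IE_4 (kJ/mol): P 4964, N 7475, Ca 6491, Be 21007.
So the fourth ionization energies run P < Ca < N < Be.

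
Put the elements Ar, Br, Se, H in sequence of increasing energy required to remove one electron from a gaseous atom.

Se, Br, H, Ar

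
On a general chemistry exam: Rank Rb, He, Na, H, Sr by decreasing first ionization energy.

First ionization energy rises across a period (greater Z_eff holds electrons more tightly) and falls down a group (valence electrons are farther from the nucleus).
These span different periods and groups, so the two trends combine.
Na > Rb: Na sits above Rb in group 1, so the down-group effect alone puts Na higher.
Sr > Na: the two effects oppose for this pair; the across-period effect wins (550 vs 496 kJ/mol).
H > Sr: period and group pull opposite ways; the down-group shift dominates (1312 vs 550 kJ/mol).
He > H: both are in period 1; the period trend gives He the larger value.
Tabulated first ionization energy (kJ/mol): H 1312, He 2372, Na 496, Rb 403, Sr 550.
So from highest to lowest: He > H > Sr > Na > Rb.

He > H > Sr > Na > Rb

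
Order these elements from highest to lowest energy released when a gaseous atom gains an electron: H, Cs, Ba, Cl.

Electron affinity generally becomes more exothermic across a period toward the halogens and less exothermic down a group.
Here both period and group differ, so the two effects have to be weighed against each other.
Cs > Ba: this pair runs against the simple trend — see the exception note.
H > Cs: H sits above Cs in group 1, so the down-group effect alone puts H higher.
Cl > H: the two effects oppose for this pair; the across-period effect wins (349 vs 73 kJ/mol).
Note the exception: Cs has a higher electron affinity than Ba, contrary to the simple trend — adding an electron to Ba (ns²) has to open a new, higher-energy np subshell, which is unfavourable.
Tabulated electron affinity (kJ/mol): H 73, Cl 349, Cs 46, Ba 14.
So from highest to lowest: Cl > H > Cs > Ba.

Cl, H, Cs, Ba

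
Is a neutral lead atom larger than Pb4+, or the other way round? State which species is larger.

Pb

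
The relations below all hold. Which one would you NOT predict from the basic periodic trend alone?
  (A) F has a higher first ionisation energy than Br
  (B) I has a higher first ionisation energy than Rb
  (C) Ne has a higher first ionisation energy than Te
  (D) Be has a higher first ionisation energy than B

(D)

The general trend: first ionisation energy increases across a period and decreases down a group.
(A) F (period 2, group 17) vs Br (period 4, group 17): the stated order agrees with the simple trend.
(B) I (period 5, group 17) vs Rb (period 5, group 1): the stated order agrees with the simple trend.
(C) Ne (period 2, group 18) vs Te (period 5, group 16): the stated order agrees with the simple trend.
(D) Be (period 2, group 2) vs B (period 2, group 13): the stated order contradicts the simple trend.
The exception is (D): removing B's lone 2p electron is easier than breaking Be's filled 2s².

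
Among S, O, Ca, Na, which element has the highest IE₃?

Na

IE_3 is the cost of taking one more electron from the +2 cation: S²⁺ still has 4 valence electrons; O²⁺ still has 4 valence electrons; Ca²⁺ is the bare [Ar] core; Na²⁺ is already 1 electron into the core.
Usually core removal costs more than valence removal, but here the competition is close: a tightly held n=2 valence electron can cost more to remove than an n=3 core electron, so the actual values have to decide it.
Valence configurations: S²⁺ [Ne]3s²3p², O²⁺ [He]2s²2p².
Tabulated IE_3 (kJ/mol): S 3357, O 5300, Ca 4912, Na 6910.
Hence IE_3: S < Ca < O < Na.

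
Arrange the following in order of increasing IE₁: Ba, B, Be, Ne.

Ba, B, Be, Ne

Removing the outermost electron gets harder across a period and easier down a group.
Neither a single period nor a single group — weigh both effects.
B > Ba: both effects reinforce here, so B is clearly the higher of the two.
Be > B: this pair runs against the simple trend — see the exception note.
Ne > Be: both are in period 2; the period trend gives Ne the larger value.
Note the exception: Be has a higher first ionization energy than B, contrary to the simple trend — removing B's lone 2p electron is easier than breaking Be's filled 2s².
Tabulated first ionization energy (kJ/mol): Be 900, B 801, Ne 2081, Ba 503.
So from lowest to highest: Ba < B < Be < Ne.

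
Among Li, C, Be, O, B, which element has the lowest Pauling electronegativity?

Li is in period 2, group 1; Be is in period 2, group 2; B is in period 2, group 13; C is in period 2, group 14; O is in period 2, group 16.
EN rises left→right (higher Z_eff, smaller atoms) and falls top→bottom (larger, more shielded atoms).
All lie in period 2, so electronegativity increases left to right.
The lowest Pauling electronegativity among these belongs to Li.

Li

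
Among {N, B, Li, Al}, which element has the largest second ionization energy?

IE_2 is the cost of taking one more electron from the +1 cation: N⁺ still has 4 valence electrons; B⁺ still has 2 valence electrons; Li⁺ is the bare [He] core; Al⁺ still has 2 valence electrons.
Breaking into a closed-shell core is much more expensive than removing a leftover valence electron — Li has the largest IE_2 here.
Valence configurations: N⁺ [He]2s²2p², B⁺ [He]2s², Al⁺ [Ne]3s².
The numbers (kJ/mol): N 2856, B 2427, Li 7298, Al 1817.
Hence IE_2: Al < B < N < Li.

Li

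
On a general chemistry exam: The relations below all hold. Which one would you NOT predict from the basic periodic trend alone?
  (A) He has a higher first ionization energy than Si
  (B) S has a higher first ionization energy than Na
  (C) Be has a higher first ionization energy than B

(C)

The general trend: first ionization energy increases across a period and decreases down a group.
(A) He (period 1, group 18) vs Si (period 3, group 14): the stated order agrees with the simple trend.
(B) S (period 3, group 16) vs Na (period 3, group 1): the stated order agrees with the simple trend.
(C) Be (period 2, group 2) vs B (period 2, group 13): the stated order contradicts the simple trend.
The exception is (C): removing B's lone 2p electron is easier than breaking Be's filled 2s².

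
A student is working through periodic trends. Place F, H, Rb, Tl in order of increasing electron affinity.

Electron affinity generally becomes more exothermic across a period toward the halogens and less exothermic down a group.
These span different periods and groups, so the two trends combine.
Rb > Tl: the two effects oppose for this pair; the down-group effect wins (47 vs 19 kJ/mol).
H > Rb: H sits above Rb in group 1, so the down-group effect alone puts H higher.
F > H: period and group pull opposite ways; the across-period shift dominates (328 vs 73 kJ/mol).
Tabulated electron affinity (kJ/mol): H 73, F 328, Rb 47, Tl 19.
So from lowest to highest: Tl < Rb < H < F.

Tl < Rb < H < F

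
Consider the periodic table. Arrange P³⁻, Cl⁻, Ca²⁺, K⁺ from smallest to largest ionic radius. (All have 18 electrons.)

Ca²⁺ < K⁺ < Cl⁻ < P³⁻

All of these have 18 electrons, so size is governed by nuclear charge alone: the more protons, the stronger the pull on the same electron cloud, and the smaller the ion.
Nuclear charges: Ca²⁺ (Z=20), K⁺ (Z=19), Cl⁻ (Z=17), P³⁻ (Z=15).
Smallest to largest: Ca²⁺ < K⁺ < Cl⁻ < P³⁻.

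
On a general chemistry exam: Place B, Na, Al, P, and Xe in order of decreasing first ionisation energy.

B is in period 2, group 13; Na is in period 3, group 1; Al is in period 3, group 13; P is in period 3, group 15; Xe is in period 5, group 18.
Across a period the outer electron is held more tightly (higher IE₁); down a group it sits in a higher shell, more shielded, and comes off more easily.
Here both period and group differ, so the two effects have to be weighed against each other.
Al > Na: both are in period 3; the period trend gives Al the larger value.
B > Al: they share group 13; the group trend gives B the larger value.
P > B: the two effects oppose for this pair; the across-period effect wins (1012 vs 801 kJ/mol).
Xe > P: period and group pull opposite ways; the across-period shift dominates (1170 vs 1012 kJ/mol).
For reference (kJ/mol): B 801, Na 496, Al 578, P 1012, Xe 1170.
So from highest to lowest: Xe > P > B > Al > Na.

Xe, P, B, Al, Na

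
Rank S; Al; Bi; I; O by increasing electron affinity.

Al < Bi < O < S < I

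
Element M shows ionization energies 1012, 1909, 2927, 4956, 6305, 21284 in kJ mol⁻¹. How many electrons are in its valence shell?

5

Look for the largest jump between consecutive ionization energies: IE6/IE5 ≈ 3.4, far larger than any earlier ratio.
That jump marks the point where a core electron is being removed. So the atom has 5 valence electrons.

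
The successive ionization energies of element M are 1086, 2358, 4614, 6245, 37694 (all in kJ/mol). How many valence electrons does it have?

4

Look for the largest jump between consecutive ionization energies: IE5/IE4 ≈ 6.0, far larger than any earlier ratio.
That jump marks the point where a core electron is being removed. So the atom has 4 valence electrons.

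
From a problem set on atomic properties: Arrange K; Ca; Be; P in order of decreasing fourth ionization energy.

After 3 electrons have been removed, what remains? K³⁺ is already 2 electrons into the core; Ca³⁺ is already 1 electron into the core; Be³⁺ is already 1 electron into the core; P³⁺ still has 2 valence electrons.
Breaking into a closed-shell core is much more expensive than removing a leftover valence electron — K, Ca and Be have the largest IE_4 here.
Approximate IE_4 values (kJ/mol): K 5877, Ca 6491, Be 21007, P 4964.
Putting it together, IE_4: P < K < Ca < Be.

Be > Ca > K > P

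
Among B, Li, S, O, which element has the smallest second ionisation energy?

S

Consider each +1 ion: B⁺ still has 2 valence electrons; Li⁺ is the bare [He] core; S⁺ still has 5 valence electrons; O⁺ still has 5 valence electrons.
Breaking into a closed-shell core is much more expensive than removing a leftover valence electron — Li has the largest IE_2 here.
Valence configurations: B⁺ [He]2s², S⁺ [Ne]3s²3p³, O⁺ [He]2s²2p³.
Tabulated IE_2 (kJ/mol): B 2427, Li 7298, S 2252, O 3388.
So the second ionization energies run S < B < O < Li.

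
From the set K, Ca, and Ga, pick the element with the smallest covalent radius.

Ga

K is in period 4, group 1; Ca is in period 4, group 2; Ga is in period 4, group 13.
Radius decreases left→right (rising Z_eff, same n) and increases top→bottom (higher n).
All lie in period 4, so atomic radius increases right to left.
The smallest covalent radius among these belongs to Ga.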